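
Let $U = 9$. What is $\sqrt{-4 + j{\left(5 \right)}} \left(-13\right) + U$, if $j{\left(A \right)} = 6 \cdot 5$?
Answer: $9 - 13 \sqrt{26} \approx -57.287$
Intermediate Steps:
$j{\left(A \right)} = 30$
$\sqrt{-4 + j{\left(5 \right)}} \left(-13\right) + U = \sqrt{-4 + 30} \left(-13\right) + 9 = \sqrt{26} \left(-13\right) + 9 = - 13 \sqrt{26} + 9 = 9 - 13 \sqrt{26}$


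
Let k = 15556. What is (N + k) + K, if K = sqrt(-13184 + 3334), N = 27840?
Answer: 43396 + 5*I*sqrt(394) ≈ 43396.0 + 99.247*I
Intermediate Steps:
K = 5*I*sqrt(394) (K = sqrt(-9850) = 5*I*sqrt(394) ≈ 99.247*I)
(N + k) + K = (27840 + 15556) + 5*I*sqrt(394) = 43396 + 5*I*sqrt(394)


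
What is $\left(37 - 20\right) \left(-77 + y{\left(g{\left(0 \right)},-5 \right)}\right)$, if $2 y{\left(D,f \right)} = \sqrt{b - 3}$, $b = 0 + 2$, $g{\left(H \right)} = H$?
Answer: $-1309 + \frac{17 i}{2} \approx -1309.0 + 8.5 i$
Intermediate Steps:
$b = 2$
$y{\left(D,f \right)} = \frac{i}{2}$ ($y{\left(D,f \right)} = \frac{\sqrt{2 - 3}}{2} = \frac{\sqrt{-1}}{2} = \frac{i}{2}$)
$\left(37 - 20\right) \left(-77 + y{\left(g{\left(0 \right)},-5 \right)}\right) = \left(37 - 20\right) \left(-77 + \frac{i}{2}\right) = 17 \left(-77 + \frac{i}{2}\right) = -1309 + \frac{17 i}{2}$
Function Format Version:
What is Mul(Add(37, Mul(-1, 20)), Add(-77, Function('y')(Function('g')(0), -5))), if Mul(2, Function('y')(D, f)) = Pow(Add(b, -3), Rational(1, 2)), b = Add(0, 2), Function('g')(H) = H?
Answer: Add(-1309, Mul(Rational(17, 2), I)) ≈ Add(-1309.0, Mul(8.5000, I))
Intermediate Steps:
b = 2
Function('y')(D, f) = Mul(Rational(1, 2), I) (Function('y')(D, f) = Mul(Rational(1, 2), Pow(Add(2, -3), Rational(1, 2))) = Mul(Rational(1, 2), Pow(-1, Rational(1, 2))) = Mul(Rational(1, 2), I))
Mul(Add(37, Mul(-1, 20)), Add(-77, Function('y')(Function('g')(0), -5))) = Mul(Add(37, Mul(-1, 20)), Add(-77, Mul(Rational(1, 2), I))) = Mul(Add(37, -20), Add(-77, Mul(Rational(1, 2), I))) = Mul(17, Add(-77, Mul(Rational(1, 2), I))) = Add(-1309, Mul(Rational(17, 2), I))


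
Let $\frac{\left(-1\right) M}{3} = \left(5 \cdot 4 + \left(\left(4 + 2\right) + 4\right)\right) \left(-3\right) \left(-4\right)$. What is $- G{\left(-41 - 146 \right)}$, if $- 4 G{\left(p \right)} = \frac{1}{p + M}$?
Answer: $- \frac{1}{5068} \approx -0.00019732$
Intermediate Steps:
$M = -1080$ ($M = - 3 \left(5 \cdot 4 + \left(\left(4 + 2\right) + 4\right)\right) \left(-3\right) \left(-4\right) = - 3 \left(20 + \left(6 + 4\right)\right) \left(-3\right) \left(-4\right) = - 3 \left(20 + 10\right) \left(-3\right) \left(-4\right) = - 3 \cdot 30 \left(-3\right) \left(-4\right) = - 3 \left(\left(-90\right) \left(-4\right)\right) = \left(-3\right) 360 = -1080$)
$G{\left(p \right)} = - \frac{1}{4 \left(-1080 + p\right)}$ ($G{\left(p \right)} = - \frac{1}{4 \left(p - 1080\right)} = - \frac{1}{4 \left(-1080 + p\right)}$)
$- G{\left(-41 - 146 \right)} = - \frac{-1}{-4320 + 4 \left(-41 - 146\right)} = - \frac{-1}{-4320 + 4 \left(-187\right)} = - \frac{-1}{-4320 - 748} = - \frac{-1}{-5068} = - \frac{\left(-1\right) \left(-1\right)}{5068} = \left(-1\right) \frac{1}{5068} = - \frac{1}{5068}$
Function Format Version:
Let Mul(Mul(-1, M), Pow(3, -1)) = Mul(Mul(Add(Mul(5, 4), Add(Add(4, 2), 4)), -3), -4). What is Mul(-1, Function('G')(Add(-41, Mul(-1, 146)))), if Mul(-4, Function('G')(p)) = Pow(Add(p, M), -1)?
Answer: Rational(-1, 5068) ≈ -0.00019732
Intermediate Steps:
M = -1080 (M = Mul(-3, Mul(Mul(Add(Mul(5, 4), Add(Add(4, 2), 4)), -3), -4)) = Mul(-3, Mul(Mul(Add(20, Add(6, 4)), -3), -4)) = Mul(-3, Mul(Mul(Add(20, 10), -3), -4)) = Mul(-3, Mul(Mul(30, -3), -4)) = Mul(-3, Mul(-90, -4)) = Mul(-3, 360) = -1080)
Function('G')(p) = Mul(Rational(-1, 4), Pow(Add(-1080, p), -1)) (Function('G')(p) = Mul(Rational(-1, 4), Pow(Add(p, -1080), -1)) = Mul(Rational(-1, 4), Pow(Add(-1080, p), -1)))
Mul(-1, Function('G')(Add(-41, Mul(-1, 146)))) = Mul(-1, Mul(-1, Pow(Add(-4320, Mul(4, Add(-41, Mul(-1, 146)))), -1))) = Mul(-1, Mul(-1, Pow(Add(-4320, Mul(4, Add(-41, -146))), -1))) = Mul(-1, Mul(-1, Pow(Add(-4320, Mul(4, -187)), -1))) = Mul(-1, Mul(-1, Pow(Add(-4320, -748), -1))) = Mul(-1, Mul(-1, Pow(-5068, -1))) = Mul(-1, Mul(-1, Rational(-1, 5068))) = Mul(-1, Rational(1, 5068)) = Rational(-1, 5068)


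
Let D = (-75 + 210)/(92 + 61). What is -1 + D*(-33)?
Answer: -512/17 ≈ -30.118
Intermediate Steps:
D = 15/17 (D = 135/153 = 135*(1/153) = 15/17 ≈ 0.88235)
-1 + D*(-33) = -1 + (15/17)*(-33) = -1 - 495/17 = -512/17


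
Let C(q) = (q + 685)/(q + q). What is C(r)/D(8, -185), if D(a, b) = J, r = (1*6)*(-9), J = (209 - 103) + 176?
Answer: -631/30456 ≈ -0.020718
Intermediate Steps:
J = 282 (J = 106 + 176 = 282)
r = -54 (r = 6*(-9) = -54)
D(a, b) = 282
C(q) = (685 + q)/(2*q) (C(q) = (685 + q)/((2*q)) = (685 + q)*(1/(2*q)) = (685 + q)/(2*q))
C(r)/D(8, -185) = ((½)*(685 - 54)/(-54))/282 = ((½)*(-1/54)*631)*(1/282) = -631/108*1/282 = -631/30456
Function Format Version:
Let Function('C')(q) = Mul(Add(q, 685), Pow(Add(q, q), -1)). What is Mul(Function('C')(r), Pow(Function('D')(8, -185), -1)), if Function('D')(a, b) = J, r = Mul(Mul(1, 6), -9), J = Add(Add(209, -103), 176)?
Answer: Rational(-631, 30456) ≈ -0.020718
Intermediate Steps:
J = 282 (J = Add(106, 176) = 282)
r = -54 (r = Mul(6, -9) = -54)
Function('D')(a, b) = 282
Function('C')(q) = Mul(Rational(1, 2), Pow(q, -1), Add(685, q)) (Function('C')(q) = Mul(Add(685, q), Pow(Mul(2, q), -1)) = Mul(Add(685, q), Mul(Rational(1, 2), Pow(q, -1))) = Mul(Rational(1, 2), Pow(q, -1), Add(685, q)))
Mul(Function('C')(r), Pow(Function('D')(8, -185), -1)) = Mul(Mul(Rational(1, 2), Pow(-54, -1), Add(685, -54)), Pow(282, -1)) = Mul(Mul(Rational(1, 2), Rational(-1, 54), 631), Rational(1, 282)) = Mul(Rational(-631, 108), Rational(1, 282)) = Rational(-631, 30456)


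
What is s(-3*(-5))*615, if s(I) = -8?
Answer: -4920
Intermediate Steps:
s(-3*(-5))*615 = -8*615 = -4920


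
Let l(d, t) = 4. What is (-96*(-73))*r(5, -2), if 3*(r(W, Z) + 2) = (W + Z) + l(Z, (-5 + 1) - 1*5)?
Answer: 2336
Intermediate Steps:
r(W, Z) = -2/3 + W/3 + Z/3 (r(W, Z) = -2 + ((W + Z) + 4)/3 = -2 + (4 + W + Z)/3 = -2 + (4/3 + W/3 + Z/3) = -2/3 + W/3 + Z/3)
(-96*(-73))*r(5, -2) = (-96*(-73))*(-2/3 + (1/3)*5 + (1/3)*(-2)) = 7008*(-2/3 + 5/3 - 2/3) = 7008*(1/3) = 2336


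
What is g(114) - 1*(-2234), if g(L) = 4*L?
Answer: 2690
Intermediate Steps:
g(114) - 1*(-2234) = 4*114 - 1*(-2234) = 456 + 2234 = 2690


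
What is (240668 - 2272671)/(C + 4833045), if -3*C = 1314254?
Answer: -6096009/13184881 ≈ -0.46235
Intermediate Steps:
C = -1314254/3 (C = -⅓*1314254 = -1314254/3 ≈ -4.3808e+5)
(240668 - 2272671)/(C + 4833045) = (240668 - 2272671)/(-1314254/3 + 4833045) = -2032003/13184881/3 = -2032003*3/13184881 = -6096009/13184881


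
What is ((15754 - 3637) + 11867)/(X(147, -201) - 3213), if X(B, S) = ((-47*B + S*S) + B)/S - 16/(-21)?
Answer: -8436372/1188773 ≈ -7.0967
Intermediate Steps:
X(B, S) = 16/21 + (S² - 46*B)/S (X(B, S) = ((-47*B + S²) + B)/S - 16*(-1/21) = ((S² - 47*B) + B)/S + 16/21 = (S² - 46*B)/S + 16/21 = 16/21 + (S² - 46*B)/S)
((15754 - 3637) + 11867)/(X(147, -201) - 3213) = ((15754 - 3637) + 11867)/((16/21 - 201 - 46*147/(-201)) - 3213) = (12117 + 11867)/((16/21 - 201 - 46*147*(-1/201)) - 3213) = 23984/((16/21 - 201 + 2254/67) - 3213) = 23984/(-234401/1407 - 3213) = 23984/(-4755092/1407) = 23984*(-1407/4755092) = -8436372/1188773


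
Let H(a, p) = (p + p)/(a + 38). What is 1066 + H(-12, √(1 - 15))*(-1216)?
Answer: 1066 - 1216*I*√14/13 ≈ 1066.0 - 349.99*I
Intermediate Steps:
H(a, p) = 2*p/(38 + a) (H(a, p) = (2*p)/(38 + a) = 2*p/(38 + a))
1066 + H(-12, √(1 - 15))*(-1216) = 1066 + (2*√(1 - 15)/(38 - 12))*(-1216) = 1066 + (2*√(-14)/26)*(-1216) = 1066 + (2*(I*√14)*(1/26))*(-1216) = 1066 + (I*√14/13)*(-1216) = 1066 - 1216*I*√14/13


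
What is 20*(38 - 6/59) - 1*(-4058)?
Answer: 284142/59 ≈ 4816.0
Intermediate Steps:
20*(38 - 6/59) - 1*(-4058) = 20*(38 - 6*1/59) + 4058 = 20*(38 - 6/59) + 4058 = 20*(2236/59) + 4058 = 44720/59 + 4058 = 284142/59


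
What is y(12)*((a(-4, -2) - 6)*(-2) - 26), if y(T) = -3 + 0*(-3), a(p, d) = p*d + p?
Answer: 66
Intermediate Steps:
a(p, d) = p + d*p (a(p, d) = d*p + p = p + d*p)
y(T) = -3 (y(T) = -3 + 0 = -3)
y(12)*((a(-4, -2) - 6)*(-2) - 26) = -3*((-4*(1 - 2) - 6)*(-2) - 26) = -3*((-4*(-1) - 6)*(-2) - 26) = -3*((4 - 6)*(-2) - 26) = -3*(-2*(-2) - 26) = -3*(4 - 26) = -3*(-22) = 66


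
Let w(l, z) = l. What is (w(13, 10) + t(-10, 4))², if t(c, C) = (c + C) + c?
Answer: 9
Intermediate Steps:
t(c, C) = C + 2*c (t(c, C) = (C + c) + c = C + 2*c)
(w(13, 10) + t(-10, 4))² = (13 + (4 + 2*(-10)))² = (13 + (4 - 20))² = (13 - 16)² = (-3)² = 9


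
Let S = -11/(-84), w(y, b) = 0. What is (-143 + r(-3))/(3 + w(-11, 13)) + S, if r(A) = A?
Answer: -1359/28 ≈ -48.536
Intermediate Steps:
S = 11/84 (S = -11*(-1/84) = 11/84 ≈ 0.13095)
(-143 + r(-3))/(3 + w(-11, 13)) + S = (-143 - 3)/(3 + 0) + 11/84 = -146/3 + 11/84 = -1359/28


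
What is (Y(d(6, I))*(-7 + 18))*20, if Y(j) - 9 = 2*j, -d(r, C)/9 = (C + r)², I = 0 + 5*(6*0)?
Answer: -140580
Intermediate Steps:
I = 0 (I = 0 + 5*0 = 0 + 0 = 0)
d(r, C) = -9*(C + r)²
Y(j) = 9 + 2*j
(Y(d(6, I))*(-7 + 18))*20 = ((9 + 2*(-9*(0 + 6)²))*(-7 + 18))*20 = ((9 + 2*(-9*6²))*11)*20 = ((9 + 2*(-9*36))*11)*20 = ((9 + 2*(-324))*11)*20 = ((9 - 648)*11)*20 = -639*11*20 = -7029*20 = -140580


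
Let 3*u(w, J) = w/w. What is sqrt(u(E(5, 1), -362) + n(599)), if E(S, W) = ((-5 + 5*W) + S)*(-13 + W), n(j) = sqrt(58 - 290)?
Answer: sqrt(3 + 18*I*sqrt(58))/3 ≈ 2.79 + 2.7296*I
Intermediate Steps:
n(j) = 2*I*sqrt(58) (n(j) = sqrt(-232) = 2*I*sqrt(58))
E(S, W) = (-13 + W)*(-5 + S + 5*W) (E(S, W) = (-5 + S + 5*W)*(-13 + W) = (-13 + W)*(-5 + S + 5*W))
u(w, J) = 1/3 (u(w, J) = (w/w)/3 = (1/3)*1 = 1/3)
sqrt(u(E(5, 1), -362) + n(599)) = sqrt(1/3 + 2*I*sqrt(58))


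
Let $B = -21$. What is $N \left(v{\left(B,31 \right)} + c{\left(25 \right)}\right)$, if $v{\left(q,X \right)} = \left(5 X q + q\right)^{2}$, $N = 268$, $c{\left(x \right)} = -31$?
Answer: $2876214860$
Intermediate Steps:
$v{\left(q,X \right)} = \left(q + 5 X q\right)^{2}$ ($v{\left(q,X \right)} = \left(5 X q + q\right)^{2} = \left(q + 5 X q\right)^{2}$)
$N \left(v{\left(B,31 \right)} + c{\left(25 \right)}\right) = 268 \left(\left(-21\right)^{2} \left(1 + 5 \cdot 31\right)^{2} - 31\right) = 268 \left(441 \left(1 + 155\right)^{2} - 31\right) = 268 \left(441 \cdot 156^{2} - 31\right) = 268 \left(441 \cdot 24336 - 31\right) = 268 \left(10732176 - 31\right) = 268 \cdot 10732145 = 2876214860$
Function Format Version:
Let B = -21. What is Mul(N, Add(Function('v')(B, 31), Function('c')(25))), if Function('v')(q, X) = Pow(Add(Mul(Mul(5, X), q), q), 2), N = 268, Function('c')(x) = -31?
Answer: 2876214860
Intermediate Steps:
Function('v')(q, X) = Pow(Add(q, Mul(5, X, q)), 2) (Function('v')(q, X) = Pow(Add(Mul(5, X, q), q), 2) = Pow(Add(q, Mul(5, X, q)), 2))
Mul(N, Add(Function('v')(B, 31), Function('c')(25))) = Mul(268, Add(Mul(Pow(-21, 2), Pow(Add(1, Mul(5, 31)), 2)), -31)) = Mul(268, Add(Mul(441, Pow(Add(1, 155), 2)), -31)) = Mul(268, Add(Mul(441, Pow(156, 2)), -31)) = Mul(268, Add(Mul(441, 24336), -31)) = Mul(268, Add(10732176, -31)) = Mul(268, 10732145) = 2876214860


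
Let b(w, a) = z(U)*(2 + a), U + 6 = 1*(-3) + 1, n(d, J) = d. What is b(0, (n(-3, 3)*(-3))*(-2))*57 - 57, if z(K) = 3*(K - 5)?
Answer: 35511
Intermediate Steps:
U = -8 (U = -6 + (1*(-3) + 1) = -6 + (-3 + 1) = -6 - 2 = -8)
z(K) = -15 + 3*K (z(K) = 3*(-5 + K) = -15 + 3*K)
b(w, a) = -78 - 39*a (b(w, a) = (-15 + 3*(-8))*(2 + a) = (-15 - 24)*(2 + a) = -39*(2 + a) = -78 - 39*a)
b(0, (n(-3, 3)*(-3))*(-2))*57 - 57 = (-78 - 39*(-3*(-3))*(-2))*57 - 57 = (-78 - 351*(-2))*57 - 57 = (-78 - 39*(-18))*57 - 57 = (-78 + 702)*57 - 57 = 624*57 - 57 = 35568 - 57 = 35511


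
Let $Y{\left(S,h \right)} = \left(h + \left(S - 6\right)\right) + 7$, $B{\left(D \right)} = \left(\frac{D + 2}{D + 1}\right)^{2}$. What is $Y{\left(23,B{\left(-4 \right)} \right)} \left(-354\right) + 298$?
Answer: $- \frac{25066}{3} \approx -8355.3$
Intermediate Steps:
$B{\left(D \right)} = \frac{\left(2 + D\right)^{2}}{\left(1 + D\right)^{2}}$ ($B{\left(D \right)} = \left(\frac{2 + D}{1 + D}\right)^{2} = \frac{\left(2 + D\right)^{2}}{\left(1 + D\right)^{2}}$)
$Y{\left(S,h \right)} = 1 + S + h$ ($Y{\left(S,h \right)} = \left(h + \left(S - 6\right)\right) + 7 = \left(h + \left(-6 + S\right)\right) + 7 = \left(-6 + S + h\right) + 7 = 1 + S + h$)
$Y{\left(23,B{\left(-4 \right)} \right)} \left(-354\right) + 298 = \left(1 + 23 + \frac{\left(2 - 4\right)^{2}}{\left(1 - 4\right)^{2}}\right) \left(-354\right) + 298 = \left(1 + 23 + \frac{\left(-2\right)^{2}}{9}\right) \left(-354\right) + 298 = \left(1 + 23 + \frac{1}{9} \cdot 4\right) \left(-354\right) + 298 = \left(1 + 23 + \frac{4}{9}\right) \left(-354\right) + 298 = \frac{220}{9} \left(-354\right) + 298 = - \frac{25960}{3} + 298 = - \frac{25066}{3}$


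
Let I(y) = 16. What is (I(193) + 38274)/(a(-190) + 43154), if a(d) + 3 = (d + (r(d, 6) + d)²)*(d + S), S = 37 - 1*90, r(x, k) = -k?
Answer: -38290/9245767 ≈ -0.0041414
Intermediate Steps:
S = -53 (S = 37 - 90 = -53)
a(d) = -3 + (-53 + d)*(d + (-6 + d)²) (a(d) = -3 + (d + (-1*6 + d)²)*(d - 53) = -3 + (d + (-6 + d)²)*(-53 + d) = -3 + (-53 + d)*(d + (-6 + d)²))
(I(193) + 38274)/(a(-190) + 43154) = (16 + 38274)/((-1911 + (-190)³ - 64*(-190)² + 619*(-190)) + 43154) = 38290/((-1911 - 6859000 - 64*36100 - 117610) + 43154) = 38290/((-1911 - 6859000 - 2310400 - 117610) + 43154) = 38290/(-9288921 + 43154) = 38290/(-9245767) = 38290*(-1/9245767) = -38290/9245767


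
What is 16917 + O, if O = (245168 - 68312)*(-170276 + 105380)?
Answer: -11477230059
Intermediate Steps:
O = -11477246976 (O = 176856*(-64896) = -11477246976)
16917 + O = 16917 - 11477246976 = -11477230059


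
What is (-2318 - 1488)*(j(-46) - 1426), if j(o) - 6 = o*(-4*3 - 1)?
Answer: 3128532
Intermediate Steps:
j(o) = 6 - 13*o (j(o) = 6 + o*(-4*3 - 1) = 6 + o*(-12 - 1) = 6 + o*(-13) = 6 - 13*o)
(-2318 - 1488)*(j(-46) - 1426) = (-2318 - 1488)*((6 - 13*(-46)) - 1426) = -3806*((6 + 598) - 1426) = -3806*(604 - 1426) = -3806*(-822) = 3128532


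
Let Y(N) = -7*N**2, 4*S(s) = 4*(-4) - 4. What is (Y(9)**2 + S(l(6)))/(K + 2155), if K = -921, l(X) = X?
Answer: 160742/617 ≈ 260.52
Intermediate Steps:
S(s) = -5 (S(s) = (4*(-4) - 4)/4 = (-16 - 4)/4 = (1/4)*(-20) = -5)
(Y(9)**2 + S(l(6)))/(K + 2155) = ((-7*9**2)**2 - 5)/(-921 + 2155) = ((-7*81)**2 - 5)/1234 = ((-567)**2 - 5)*(1/1234) = (321489 - 5)*(1/1234) = 321484*(1/1234) = 160742/617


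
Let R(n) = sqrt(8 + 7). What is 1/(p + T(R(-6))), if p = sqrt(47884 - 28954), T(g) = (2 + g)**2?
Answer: 1/(sqrt(18930) + (2 + sqrt(15))**2) ≈ 0.0058113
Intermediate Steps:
R(n) = sqrt(15)
p = sqrt(18930) ≈ 137.59
1/(p + T(R(-6))) = 1/(sqrt(18930) + (2 + sqrt(15))**2)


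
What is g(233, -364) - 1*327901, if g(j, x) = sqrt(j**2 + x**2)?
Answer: -327901 + sqrt(186785) ≈ -3.2747e+5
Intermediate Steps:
g(233, -364) - 1*327901 = sqrt(233**2 + (-364)**2) - 1*327901 = sqrt(54289 + 132496) - 327901 = sqrt(186785) - 327901 = -327901 + sqrt(186785)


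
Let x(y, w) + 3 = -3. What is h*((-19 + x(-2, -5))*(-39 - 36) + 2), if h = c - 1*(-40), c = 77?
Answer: 219609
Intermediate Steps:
x(y, w) = -6 (x(y, w) = -3 - 3 = -6)
h = 117 (h = 77 - 1*(-40) = 77 + 40 = 117)
h*((-19 + x(-2, -5))*(-39 - 36) + 2) = 117*((-19 - 6)*(-39 - 36) + 2) = 117*(-25*(-75) + 2) = 117*(1875 + 2) = 117*1877 = 219609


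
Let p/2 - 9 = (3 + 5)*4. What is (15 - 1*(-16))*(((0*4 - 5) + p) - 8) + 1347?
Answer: 3486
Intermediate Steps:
p = 82 (p = 18 + 2*((3 + 5)*4) = 18 + 2*(8*4) = 18 + 2*32 = 18 + 64 = 82)
(15 - 1*(-16))*(((0*4 - 5) + p) - 8) + 1347 = (15 - 1*(-16))*(((0*4 - 5) + 82) - 8) + 1347 = (15 + 16)*(((0 - 5) + 82) - 8) + 1347 = 31*((-5 + 82) - 8) + 1347 = 31*(77 - 8) + 1347 = 31*69 + 1347 = 2139 + 1347 = 3486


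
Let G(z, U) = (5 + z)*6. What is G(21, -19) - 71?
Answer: 85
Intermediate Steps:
G(z, U) = 30 + 6*z
G(21, -19) - 71 = (30 + 6*21) - 71 = (30 + 126) - 71 = 156 - 71 = 85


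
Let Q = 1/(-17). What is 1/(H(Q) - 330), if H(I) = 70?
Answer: -1/260 ≈ -0.0038462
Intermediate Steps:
Q = -1/17 ≈ -0.058824
1/(H(Q) - 330) = 1/(70 - 330) = 1/(-260) = -1/260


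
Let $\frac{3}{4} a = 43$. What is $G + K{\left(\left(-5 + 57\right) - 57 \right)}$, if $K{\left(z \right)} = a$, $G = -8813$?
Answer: $- \frac{26267}{3} \approx -8755.7$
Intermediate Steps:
$a = \frac{172}{3}$ ($a = \frac{4}{3} \cdot 43 = \frac{172}{3} \approx 57.333$)
$K{\left(z \right)} = \frac{172}{3}$
$G + K{\left(\left(-5 + 57\right) - 57 \right)} = -8813 + \frac{172}{3} = - \frac{26267}{3}$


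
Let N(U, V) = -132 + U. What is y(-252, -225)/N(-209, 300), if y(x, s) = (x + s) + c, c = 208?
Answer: 269/341 ≈ 0.78886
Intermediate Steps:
y(x, s) = 208 + s + x (y(x, s) = (x + s) + 208 = (s + x) + 208 = 208 + s + x)
y(-252, -225)/N(-209, 300) = (208 - 225 - 252)/(-132 - 209) = -269/(-341) = -269*(-1/341) = 269/341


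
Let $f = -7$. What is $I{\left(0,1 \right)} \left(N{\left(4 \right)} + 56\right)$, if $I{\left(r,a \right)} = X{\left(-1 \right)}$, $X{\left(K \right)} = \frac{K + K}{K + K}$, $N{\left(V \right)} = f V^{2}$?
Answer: $-56$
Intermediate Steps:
$N{\left(V \right)} = - 7 V^{2}$
$X{\left(K \right)} = 1$ ($X{\left(K \right)} = \frac{2 K}{2 K} = 2 K \frac{1}{2 K} = 1$)
$I{\left(r,a \right)} = 1$
$I{\left(0,1 \right)} \left(N{\left(4 \right)} + 56\right) = 1 \left(- 7 \cdot 4^{2} + 56\right) = 1 \left(\left(-7\right) 16 + 56\right) = 1 \left(-112 + 56\right) = 1 \left(-56\right) = -56$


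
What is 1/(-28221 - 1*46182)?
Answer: -1/74403 ≈ -1.3440e-5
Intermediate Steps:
1/(-28221 - 1*46182) = 1/(-28221 - 46182) = 1/(-74403) = -1/74403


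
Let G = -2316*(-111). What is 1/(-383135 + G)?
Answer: -1/126059 ≈ -7.9328e-6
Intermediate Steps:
G = 257076
1/(-383135 + G) = 1/(-383135 + 257076) = 1/(-126059) = -1/126059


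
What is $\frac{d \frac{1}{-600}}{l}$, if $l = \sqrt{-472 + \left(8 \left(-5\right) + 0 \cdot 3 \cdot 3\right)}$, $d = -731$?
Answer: $- \frac{731 i \sqrt{2}}{19200} \approx - 0.053843 i$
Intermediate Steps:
$l = 16 i \sqrt{2}$ ($l = \sqrt{-472 + \left(-40 + 0 \cdot 3\right)} = \sqrt{-472 + \left(-40 + 0\right)} = \sqrt{-472 - 40} = \sqrt{-512} = 16 i \sqrt{2} \approx 22.627 i$)
$\frac{d \frac{1}{-600}}{l} = \frac{\left(-731\right) \frac{1}{-600}}{16 i \sqrt{2}} = \left(-731\right) \left(- \frac{1}{600}\right) \left(- \frac{i \sqrt{2}}{32}\right) = \frac{731 \left(- \frac{i \sqrt{2}}{32}\right)}{600} = - \frac{731 i \sqrt{2}}{19200}$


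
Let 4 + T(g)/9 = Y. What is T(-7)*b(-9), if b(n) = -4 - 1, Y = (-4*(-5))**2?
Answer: -17820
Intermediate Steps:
Y = 400 (Y = 20**2 = 400)
b(n) = -5
T(g) = 3564 (T(g) = -36 + 9*400 = -36 + 3600 = 3564)
T(-7)*b(-9) = 3564*(-5) = -17820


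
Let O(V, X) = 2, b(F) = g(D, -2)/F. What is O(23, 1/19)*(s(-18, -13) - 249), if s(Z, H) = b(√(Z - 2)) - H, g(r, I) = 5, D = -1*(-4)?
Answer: -472 - I*√5 ≈ -472.0 - 2.2361*I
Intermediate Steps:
D = 4
b(F) = 5/F
s(Z, H) = -H + 5/√(-2 + Z) (s(Z, H) = 5/(√(Z - 2)) - H = 5/(√(-2 + Z)) - H = 5/√(-2 + Z) - H = -H + 5/√(-2 + Z))
O(23, 1/19)*(s(-18, -13) - 249) = 2*((-1*(-13) + 5/√(-2 - 18)) - 249) = 2*((13 + 5/√(-20)) - 249) = 2*((13 + 5*(-I*√5/10)) - 249) = 2*((13 - I*√5/2) - 249) = 2*(-236 - I*√5/2) = -472 - I*√5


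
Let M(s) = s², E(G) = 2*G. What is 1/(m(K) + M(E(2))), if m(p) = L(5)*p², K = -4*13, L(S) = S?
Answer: 1/13536 ≈ 7.3877e-5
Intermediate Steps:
K = -52
m(p) = 5*p²
1/(m(K) + M(E(2))) = 1/(5*(-52)² + (2*2)²) = 1/(5*2704 + 4²) = 1/(13520 + 16) = 1/13536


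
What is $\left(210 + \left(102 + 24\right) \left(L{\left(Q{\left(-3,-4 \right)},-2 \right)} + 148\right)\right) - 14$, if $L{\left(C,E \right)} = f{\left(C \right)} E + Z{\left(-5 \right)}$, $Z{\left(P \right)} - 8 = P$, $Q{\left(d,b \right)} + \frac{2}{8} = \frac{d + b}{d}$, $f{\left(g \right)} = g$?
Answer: $18697$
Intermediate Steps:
$Q{\left(d,b \right)} = - \frac{1}{4} + \frac{b + d}{d}$ ($Q{\left(d,b \right)} = - \frac{1}{4} + \frac{d + b}{d} = - \frac{1}{4} + \frac{b + d}{d}$)
$Z{\left(P \right)} = 8 + P$
$L{\left(C,E \right)} = 3 + C E$ ($L{\left(C,E \right)} = C E + \left(8 - 5\right) = C E + 3 = 3 + C E$)
$\left(210 + \left(102 + 24\right) \left(L{\left(Q{\left(-3,-4 \right)},-2 \right)} + 148\right)\right) - 14 = \left(210 + \left(102 + 24\right) \left(\left(3 + \left(\frac{3}{4} - \frac{4}{-3}\right) \left(-2\right)\right) + 148\right)\right) - 14 = \left(210 + 126 \left(\left(3 + \left(\frac{3}{4} - - \frac{4}{3}\right) \left(-2\right)\right) + 148\right)\right) - 14 = \left(210 + 126 \left(\left(3 + \left(\frac{3}{4} + \frac{4}{3}\right) \left(-2\right)\right) + 148\right)\right) - 14 = \left(210 + 126 \left(\left(3 + \frac{25}{12} \left(-2\right)\right) + 148\right)\right) - 14 = \left(210 + 126 \left(\left(3 - \frac{25}{6}\right) + 148\right)\right) - 14 = \left(210 + 126 \left(- \frac{7}{6} + 148\right)\right) - 14 = \left(210 + 126 \cdot \frac{881}{6}\right) - 14 = \left(210 + 18501\right) - 14 = 18711 - 14 = 18697$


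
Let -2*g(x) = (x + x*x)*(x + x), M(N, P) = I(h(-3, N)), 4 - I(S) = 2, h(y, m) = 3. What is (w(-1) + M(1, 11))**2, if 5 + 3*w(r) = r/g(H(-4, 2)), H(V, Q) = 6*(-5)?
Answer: 681157801/6130890000 ≈ 0.11110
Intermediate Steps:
H(V, Q) = -30
I(S) = 2 (I(S) = 4 - 1*2 = 4 - 2 = 2)
M(N, P) = 2
g(x) = -x*(x + x**2) (g(x) = -(x + x*x)*(x + x)/2 = -(x + x**2)*2*x/2 = -x*(x + x**2))
w(r) = -5/3 + r/78300 (w(r) = -5/3 + (r/(((-30)**2*(-1 - 1*(-30)))))/3 = -5/3 + (r/((900*(-1 + 30))))/3 = -5/3 + (r/((900*29)))/3 = -5/3 + (r/26100)/3 = -5/3 + r/78300)
(w(-1) + M(1, 11))**2 = ((-5/3 + (1/78300)*(-1)) + 2)**2 = ((-5/3 - 1/78300) + 2)**2 = (-130501/78300 + 2)**2 = (26099/78300)**2 = 681157801/6130890000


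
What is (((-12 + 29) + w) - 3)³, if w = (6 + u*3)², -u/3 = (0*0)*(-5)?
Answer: 125000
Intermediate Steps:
u = 0 (u = -3*0*0*(-5) = -0*(-5) = -3*0 = 0)
w = 36 (w = (6 + 0*3)² = (6 + 0)² = 6² = 36)
(((-12 + 29) + w) - 3)³ = (((-12 + 29) + 36) - 3)³ = ((17 + 36) - 3)³ = (53 - 3)³ = 50³ = 125000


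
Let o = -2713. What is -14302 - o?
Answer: -11589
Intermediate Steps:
-14302 - o = -14302 - 1*(-2713) = -14302 + 2713 = -11589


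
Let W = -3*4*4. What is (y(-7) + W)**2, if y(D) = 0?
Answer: 2304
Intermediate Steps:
W = -48 (W = -12*4 = -48)
(y(-7) + W)**2 = (0 - 48)**2 = (-48)**2 = 2304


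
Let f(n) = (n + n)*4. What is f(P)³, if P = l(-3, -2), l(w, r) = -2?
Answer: -4096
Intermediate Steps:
P = -2
f(n) = 8*n (f(n) = (2*n)*4 = 8*n)
f(P)³ = (8*(-2))³ = (-16)³ = -4096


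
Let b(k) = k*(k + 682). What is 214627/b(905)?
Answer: 214627/1436235 ≈ 0.14944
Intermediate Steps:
b(k) = k*(682 + k)
214627/b(905) = 214627/((905*(682 + 905))) = 214627/((905*1587)) = 214627/1436235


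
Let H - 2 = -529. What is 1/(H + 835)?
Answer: 1/308 ≈ 0.0032468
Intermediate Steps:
H = -527 (H = 2 - 529 = -527)
1/(H + 835) = 1/(-527 + 835) = 1/308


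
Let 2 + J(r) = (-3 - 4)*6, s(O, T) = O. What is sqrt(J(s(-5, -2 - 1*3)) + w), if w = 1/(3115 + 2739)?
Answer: 5*I*sqrt(60313762)/5854 ≈ 6.6332*I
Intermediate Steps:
J(r) = -44 (J(r) = -2 + (-3 - 4)*6 = -2 - 7*6 = -2 - 42 = -44)
w = 1/5854 ≈ 0.00017082
sqrt(J(s(-5, -2 - 1*3)) + w) = sqrt(-44 + 1/5854) = sqrt(-257575/5854) = 5*I*sqrt(60313762)/5854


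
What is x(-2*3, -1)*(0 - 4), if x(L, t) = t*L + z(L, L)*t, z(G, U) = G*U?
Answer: 120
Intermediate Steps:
x(L, t) = L*t + t*L**2 (x(L, t) = t*L + (L*L)*t = L*t + L**2*t = L*t + t*L**2)
x(-2*3, -1)*(0 - 4) = (-2*3*(-1)*(1 - 2*3))*(0 - 4) = (-2*3*(-1)*(1 - 2*3))*(-4) = -6*(-1)*(1 - 6)*(-4) = -6*(-1)*(-5)*(-4) = -30*(-4) = 120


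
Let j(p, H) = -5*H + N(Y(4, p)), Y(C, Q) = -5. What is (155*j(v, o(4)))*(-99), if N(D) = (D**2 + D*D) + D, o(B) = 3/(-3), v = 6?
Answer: -767250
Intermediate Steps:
o(B) = -1 (o(B) = 3*(-1/3) = -1)
N(D) = D + 2*D**2 (N(D) = (D**2 + D**2) + D = 2*D**2 + D = D + 2*D**2)
j(p, H) = 45 - 5*H (j(p, H) = -5*H - 5*(1 + 2*(-5)) = -5*H - 5*(1 - 10) = -5*H - 5*(-9) = -5*H + 45 = 45 - 5*H)
(155*j(v, o(4)))*(-99) = (155*(45 - 5*(-1)))*(-99) = (155*(45 + 5))*(-99) = (155*50)*(-99) = 7750*(-99) = -767250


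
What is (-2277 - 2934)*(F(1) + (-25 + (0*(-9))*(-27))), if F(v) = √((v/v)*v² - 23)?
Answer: 130275 - 5211*I*√22 ≈ 1.3028e+5 - 24442.0*I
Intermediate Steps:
F(v) = √(-23 + v²) (F(v) = √(1*v² - 23) = √(v² - 23) = √(-23 + v²))
(-2277 - 2934)*(F(1) + (-25 + (0*(-9))*(-27))) = (-2277 - 2934)*(√(-23 + 1²) + (-25 + (0*(-9))*(-27))) = -5211*(√(-23 + 1) + (-25 + 0*(-27))) = -5211*(√(-22) + (-25 + 0)) = -5211*(I*√22 - 25) = -5211*(-25 + I*√22) = 130275 - 5211*I*√22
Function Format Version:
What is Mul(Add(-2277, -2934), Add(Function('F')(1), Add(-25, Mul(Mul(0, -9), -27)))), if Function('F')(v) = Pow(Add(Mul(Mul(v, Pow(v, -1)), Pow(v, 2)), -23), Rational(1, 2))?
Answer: Add(130275, Mul(-5211, I, Pow(22, Rational(1, 2)))) ≈ Add(1.3028e+5, Mul(-24442., I))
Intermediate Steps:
Function('F')(v) = Pow(Add(-23, Pow(v, 2)), Rational(1, 2)) (Function('F')(v) = Pow(Add(Mul(1, Pow(v, 2)), -23), Rational(1, 2)) = Pow(Add(Pow(v, 2), -23), Rational(1, 2)) = Pow(Add(-23, Pow(v, 2)), Rational(1, 2)))
Mul(Add(-2277, -2934), Add(Function('F')(1), Add(-25, Mul(Mul(0, -9), -27)))) = Mul(Add(-2277, -2934), Add(Pow(Add(-23, Pow(1, 2)), Rational(1, 2)), Add(-25, Mul(Mul(0, -9), -27)))) = Mul(-5211, Add(Pow(Add(-23, 1), Rational(1, 2)), Add(-25, Mul(0, -27)))) = Mul(-5211, Add(Pow(-22, Rational(1, 2)), Add(-25, 0))) = Mul(-5211, Add(Mul(I, Pow(22, Rational(1, 2))), -25)) = Mul(-5211, Add(-25, Mul(I, Pow(22, Rational(1, 2))))) = Add(130275, Mul(-5211, I, Pow(22, Rational(1, 2))))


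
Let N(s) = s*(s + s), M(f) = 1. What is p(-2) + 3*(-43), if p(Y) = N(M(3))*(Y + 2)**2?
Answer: -129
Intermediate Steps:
N(s) = 2*s**2 (N(s) = s*(2*s) = 2*s**2)
p(Y) = 2*(2 + Y)**2 (p(Y) = (2*1**2)*(Y + 2)**2 = (2*1)*(2 + Y)**2 = 2*(2 + Y)**2)
p(-2) + 3*(-43) = 2*(2 - 2)**2 + 3*(-43) = 2*0**2 - 129 = 2*0 - 129 = 0 - 129 = -129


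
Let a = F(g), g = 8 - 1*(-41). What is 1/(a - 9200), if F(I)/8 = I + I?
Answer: -1/8416 ≈ -0.00011882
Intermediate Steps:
g = 49 (g = 8 + 41 = 49)
F(I) = 16*I (F(I) = 8*(I + I) = 8*(2*I) = 16*I)
a = 784 (a = 16*49 = 784)
1/(a - 9200) = 1/(784 - 9200) = 1/(-8416) = -1/8416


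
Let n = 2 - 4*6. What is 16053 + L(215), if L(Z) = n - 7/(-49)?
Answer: 112218/7 ≈ 16031.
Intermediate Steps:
n = -22 (n = 2 - 24 = -22)
L(Z) = -153/7 (L(Z) = -22 - 7/(-49) = -22 - 7*(-1)/49 = -22 - 1*(-⅐) = -22 + ⅐ = -153/7)
16053 + L(215) = 16053 - 153/7 = 112218/7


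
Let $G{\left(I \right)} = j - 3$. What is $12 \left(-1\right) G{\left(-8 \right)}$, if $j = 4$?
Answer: $-12$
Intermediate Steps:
$G{\left(I \right)} = 1$ ($G{\left(I \right)} = 4 - 3 = 1$)
$12 \left(-1\right) G{\left(-8 \right)} = 12 \left(-1\right) 1 = \left(-12\right) 1 = -12$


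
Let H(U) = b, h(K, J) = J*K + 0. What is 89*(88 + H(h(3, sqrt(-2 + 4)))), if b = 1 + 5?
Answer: 8366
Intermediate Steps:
h(K, J) = J*K
b = 6
H(U) = 6
89*(88 + H(h(3, sqrt(-2 + 4)))) = 89*(88 + 6) = 89*94 = 8366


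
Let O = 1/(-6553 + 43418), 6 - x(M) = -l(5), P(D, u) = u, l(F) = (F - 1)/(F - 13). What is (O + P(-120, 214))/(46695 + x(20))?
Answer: 15778222/3443227865 ≈ 0.0045824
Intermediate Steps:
l(F) = (-1 + F)/(-13 + F)
x(M) = 11/2 (x(M) = 6 - (-1)*(-1 + 5)/(-13 + 5) = 6 - (-1)*4/(-8) = 6 - (-1)*(-1/8*4) = 6 - (-1)*(-1)/2 = 6 - 1*1/2 = 6 - 1/2 = 11/2)
O = 1/36865 ≈ 2.7126e-5
(O + P(-120, 214))/(46695 + x(20)) = (1/36865 + 214)/(46695 + 11/2) = 7889111/(36865*(93401/2)) = (7889111/36865)*(2/93401) = 15778222/3443227865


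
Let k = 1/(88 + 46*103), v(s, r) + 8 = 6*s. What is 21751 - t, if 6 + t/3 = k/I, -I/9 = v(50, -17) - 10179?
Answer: 3116101431233/143143986 ≈ 21769.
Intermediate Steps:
v(s, r) = -8 + 6*s
k = 1/4826 (k = 1/(88 + 4738) = 1/4826 ≈ 0.00020721)
I = 88983 (I = -9*((-8 + 6*50) - 10179) = -9*((-8 + 300) - 10179) = -9*(292 - 10179) = -9*(-9887) = 88983)
t = -2576591747/143143986 (t = -18 + 3*((1/4826)/88983) = -18 + 3*((1/4826)*(1/88983)) = -18 + 3*(1/429431958) = -18 + 1/143143986 = -2576591747/143143986 ≈ -18.000)
21751 - t = 21751 - 1*(-2576591747/143143986) = 21751 + 2576591747/143143986 = 3116101431233/143143986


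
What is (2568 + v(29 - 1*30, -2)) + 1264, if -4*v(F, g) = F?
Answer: 15329/4 ≈ 3832.3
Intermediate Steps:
v(F, g) = -F/4
(2568 + v(29 - 1*30, -2)) + 1264 = (2568 - (29 - 1*30)/4) + 1264 = (2568 - (29 - 30)/4) + 1264 = (2568 - 1/4*(-1)) + 1264 = (2568 + 1/4) + 1264 = 10273/4 + 1264 = 15329/4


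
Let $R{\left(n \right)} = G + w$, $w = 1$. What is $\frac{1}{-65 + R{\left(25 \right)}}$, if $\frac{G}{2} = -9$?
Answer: $- \frac{1}{82} \approx -0.012195$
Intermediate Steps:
$G = -18$ ($G = 2 \left(-9\right) = -18$)
$R{\left(n \right)} = -17$ ($R{\left(n \right)} = -18 + 1 = -17$)
$\frac{1}{-65 + R{\left(25 \right)}} = \frac{1}{-65 - 17} = \frac{1}{-82} = - \frac{1}{82}$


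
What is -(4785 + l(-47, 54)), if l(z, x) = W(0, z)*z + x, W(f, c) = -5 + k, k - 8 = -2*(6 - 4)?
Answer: -4886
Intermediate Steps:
k = 4 (k = 8 - 2*(6 - 4) = 8 - 2*2 = 8 - 4 = 4)
W(f, c) = -1 (W(f, c) = -5 + 4 = -1)
l(z, x) = x - z (l(z, x) = -z + x = x - z)
-(4785 + l(-47, 54)) = -(4785 + (54 - 1*(-47))) = -(4785 + (54 + 47)) = -(4785 + 101) = -1*4886 = -4886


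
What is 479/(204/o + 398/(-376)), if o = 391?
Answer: -2071196/2321 ≈ -892.37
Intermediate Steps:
479/(204/o + 398/(-376)) = 479/(204/391 + 398/(-376)) = 479/(204*(1/391) + 398*(-1/376)) = 479/(12/23 - 199/188) = 479/(-2321/4324) = 479*(-4324/2321) = -2071196/2321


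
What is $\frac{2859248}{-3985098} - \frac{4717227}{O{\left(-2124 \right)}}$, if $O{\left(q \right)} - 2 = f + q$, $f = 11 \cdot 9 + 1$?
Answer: $\frac{3132138413965}{1342978026} \approx 2332.2$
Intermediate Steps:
$f = 100$ ($f = 99 + 1 = 100$)
$O{\left(q \right)} = 102 + q$ ($O{\left(q \right)} = 2 + \left(100 + q\right) = 102 + q$)
$\frac{2859248}{-3985098} - \frac{4717227}{O{\left(-2124 \right)}} = \frac{2859248}{-3985098} - \frac{4717227}{102 - 2124} = 2859248 \left(- \frac{1}{3985098}\right) - \frac{4717227}{-2022} = - \frac{1429624}{1992549} - - \frac{1572409}{674} = - \frac{1429624}{1992549} + \frac{1572409}{674} = \frac{3132138413965}{1342978026}$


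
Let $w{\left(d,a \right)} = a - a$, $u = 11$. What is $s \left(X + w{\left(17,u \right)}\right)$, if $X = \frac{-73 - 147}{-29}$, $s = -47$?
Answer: $- \frac{10340}{29} \approx -356.55$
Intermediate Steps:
$w{\left(d,a \right)} = 0$
$X = \frac{220}{29}$ ($X = \left(-220\right) \left(- \frac{1}{29}\right) = \frac{220}{29} \approx 7.5862$)
$s \left(X + w{\left(17,u \right)}\right) = - 47 \left(\frac{220}{29} + 0\right) = \left(-47\right) \frac{220}{29} = - \frac{10340}{29}$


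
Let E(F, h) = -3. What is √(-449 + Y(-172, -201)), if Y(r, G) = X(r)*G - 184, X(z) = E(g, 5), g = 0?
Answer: I*√30 ≈ 5.4772*I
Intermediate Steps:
X(z) = -3
Y(r, G) = -184 - 3*G (Y(r, G) = -3*G - 184 = -184 - 3*G)
√(-449 + Y(-172, -201)) = √(-449 + (-184 - 3*(-201))) = √(-449 + (-184 + 603)) = √(-449 + 419) = √(-30) = I*√30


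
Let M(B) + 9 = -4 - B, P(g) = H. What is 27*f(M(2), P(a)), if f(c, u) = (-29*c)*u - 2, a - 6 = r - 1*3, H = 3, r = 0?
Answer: 35181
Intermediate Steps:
a = 3 (a = 6 + (0 - 1*3) = 6 + (0 - 3) = 6 - 3 = 3)
P(g) = 3
M(B) = -13 - B (M(B) = -9 + (-4 - B) = -13 - B)
f(c, u) = -2 - 29*c*u (f(c, u) = -29*c*u - 2 = -2 - 29*c*u)
27*f(M(2), P(a)) = 27*(-2 - 29*(-13 - 1*2)*3) = 27*(-2 - 29*(-13 - 2)*3) = 27*(-2 - 29*(-15)*3) = 27*(-2 + 1305) = 27*1303 = 35181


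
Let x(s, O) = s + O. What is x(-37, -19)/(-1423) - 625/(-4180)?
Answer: 224691/1189628 ≈ 0.18887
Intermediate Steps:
x(s, O) = O + s
x(-37, -19)/(-1423) - 625/(-4180) = (-19 - 37)/(-1423) - 625/(-4180) = -56*(-1/1423) - 625*(-1/4180) = 56/1423 + 125/836 = 224691/1189628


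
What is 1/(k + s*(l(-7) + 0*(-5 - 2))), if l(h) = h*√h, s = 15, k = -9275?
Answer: I/(35*(-265*I + 3*√7)) ≈ -0.00010772 + 3.2264e-6*I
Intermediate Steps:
l(h) = h^(3/2)
1/(k + s*(l(-7) + 0*(-5 - 2))) = 1/(-9275 + 15*((-7)^(3/2) + 0*(-5 - 2))) = 1/(-9275 + 15*(-7*I*√7 + 0*(-7))) = 1/(-9275 + 15*(-7*I*√7 + 0)) = 1/(-9275 + 15*(-7*I*√7)) = 1/(-9275 - 105*I*√7)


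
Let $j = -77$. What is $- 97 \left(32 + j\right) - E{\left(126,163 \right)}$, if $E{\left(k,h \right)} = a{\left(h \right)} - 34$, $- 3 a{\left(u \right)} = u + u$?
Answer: $\frac{13523}{3} \approx 4507.7$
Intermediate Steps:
$a{\left(u \right)} = - \frac{2 u}{3}$ ($a{\left(u \right)} = - \frac{u + u}{3} = - \frac{2 u}{3}$)
$E{\left(k,h \right)} = -34 - \frac{2 h}{3}$ ($E{\left(k,h \right)} = - \frac{2 h}{3} - 34 = -34 - \frac{2 h}{3}$)
$- 97 \left(32 + j\right) - E{\left(126,163 \right)} = - 97 \left(32 - 77\right) - \left(-34 - \frac{326}{3}\right) = \left(-97\right) \left(-45\right) - \left(-34 - \frac{326}{3}\right) = 4365 - - \frac{428}{3} = 4365 + \frac{428}{3} = \frac{13523}{3}$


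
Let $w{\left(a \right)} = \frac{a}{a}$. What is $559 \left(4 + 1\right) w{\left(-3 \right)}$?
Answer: $2795$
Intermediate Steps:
$w{\left(a \right)} = 1$
$559 \left(4 + 1\right) w{\left(-3 \right)} = 559 \left(4 + 1\right) 1 = 559 \cdot 5 \cdot 1 = 559 \cdot 5 = 2795$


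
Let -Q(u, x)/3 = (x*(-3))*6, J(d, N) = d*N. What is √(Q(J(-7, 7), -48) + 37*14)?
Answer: I*√2074 ≈ 45.541*I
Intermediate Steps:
J(d, N) = N*d
Q(u, x) = 54*x (Q(u, x) = -3*x*(-3)*6 = -3*(-3*x)*6 = -(-54)*x = 54*x)
√(Q(J(-7, 7), -48) + 37*14) = √(54*(-48) + 37*14) = √(-2592 + 518) = √(-2074) = I*√2074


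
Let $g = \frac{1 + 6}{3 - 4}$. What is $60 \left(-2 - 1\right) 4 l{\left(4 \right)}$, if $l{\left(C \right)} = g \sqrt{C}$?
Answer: $10080$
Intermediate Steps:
$g = -7$ ($g = \frac{7}{-1} = 7 \left(-1\right) = -7$)
$l{\left(C \right)} = - 7 \sqrt{C}$
$60 \left(-2 - 1\right) 4 l{\left(4 \right)} = 60 \left(-2 - 1\right) 4 \left(- 7 \sqrt{4}\right) = 60 \left(\left(-3\right) 4\right) \left(\left(-7\right) 2\right) = 60 \left(-12\right) \left(-14\right) = \left(-720\right) \left(-14\right) = 10080$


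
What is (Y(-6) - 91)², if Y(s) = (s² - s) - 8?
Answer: 3249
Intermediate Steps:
Y(s) = -8 + s² - s
(Y(-6) - 91)² = ((-8 + (-6)² - 1*(-6)) - 91)² = ((-8 + 36 + 6) - 91)² = (34 - 91)² = (-57)² = 3249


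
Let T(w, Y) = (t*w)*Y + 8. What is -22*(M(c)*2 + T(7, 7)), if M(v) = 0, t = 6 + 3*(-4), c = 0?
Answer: 6292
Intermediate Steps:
t = -6 (t = 6 - 12 = -6)
T(w, Y) = 8 - 6*Y*w (T(w, Y) = (-6*w)*Y + 8 = -6*Y*w + 8 = 8 - 6*Y*w)
-22*(M(c)*2 + T(7, 7)) = -22*(0*2 + (8 - 6*7*7)) = -22*(0 + (8 - 294)) = -22*(0 - 286) = -22*(-286) = 6292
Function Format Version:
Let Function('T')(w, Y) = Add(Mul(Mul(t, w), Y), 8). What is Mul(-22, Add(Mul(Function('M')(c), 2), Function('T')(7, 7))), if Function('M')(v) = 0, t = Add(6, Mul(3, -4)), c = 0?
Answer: 6292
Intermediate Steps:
t = -6 (t = Add(6, -12) = -6)
Function('T')(w, Y) = Add(8, Mul(-6, Y, w)) (Function('T')(w, Y) = Add(Mul(Mul(-6, w), Y), 8) = Add(Mul(-6, Y, w), 8) = Add(8, Mul(-6, Y, w)))
Mul(-22, Add(Mul(Function('M')(c), 2), Function('T')(7, 7))) = Mul(-22, Add(Mul(0, 2), Add(8, Mul(-6, 7, 7)))) = Mul(-22, Add(0, Add(8, -294))) = Mul(-22, Add(0, -286)) = Mul(-22, -286) = 6292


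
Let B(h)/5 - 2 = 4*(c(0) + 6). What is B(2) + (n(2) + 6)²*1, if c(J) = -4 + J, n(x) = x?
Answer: 114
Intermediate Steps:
B(h) = 50 (B(h) = 10 + 5*(4*((-4 + 0) + 6)) = 10 + 5*(4*(-4 + 6)) = 10 + 5*(4*2) = 10 + 5*8 = 10 + 40 = 50)
B(2) + (n(2) + 6)²*1 = 50 + (2 + 6)²*1 = 50 + 8²*1 = 50 + 64*1 = 50 + 64 = 114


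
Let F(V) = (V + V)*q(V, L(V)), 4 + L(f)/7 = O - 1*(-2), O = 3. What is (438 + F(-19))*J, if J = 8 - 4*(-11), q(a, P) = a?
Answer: 60320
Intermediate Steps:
L(f) = 7 (L(f) = -28 + 7*(3 - 1*(-2)) = -28 + 7*(3 + 2) = -28 + 7*5 = -28 + 35 = 7)
J = 52 (J = 8 + 44 = 52)
F(V) = 2*V² (F(V) = (V + V)*V = (2*V)*V = 2*V²)
(438 + F(-19))*J = (438 + 2*(-19)²)*52 = (438 + 2*361)*52 = (438 + 722)*52 = 1160*52 = 60320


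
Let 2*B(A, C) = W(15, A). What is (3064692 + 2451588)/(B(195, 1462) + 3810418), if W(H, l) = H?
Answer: 1576080/1088693 ≈ 1.4477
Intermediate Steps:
B(A, C) = 15/2 (B(A, C) = (½)*15 = 15/2)
(3064692 + 2451588)/(B(195, 1462) + 3810418) = (3064692 + 2451588)/(15/2 + 3810418) = 5516280/(7620851/2) = 5516280*(2/7620851) = 1576080/1088693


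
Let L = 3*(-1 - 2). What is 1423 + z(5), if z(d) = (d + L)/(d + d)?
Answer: 7113/5 ≈ 1422.6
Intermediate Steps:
L = -9 (L = 3*(-3) = -9)
z(d) = (-9 + d)/(2*d) (z(d) = (d - 9)/(d + d) = (-9 + d)/((2*d)) = (-9 + d)*(1/(2*d)) = (-9 + d)/(2*d))
1423 + z(5) = 1423 + (½)*(-9 + 5)/5 = 1423 + (½)*(⅕)*(-4) = 1423 - ⅖ = 7113/5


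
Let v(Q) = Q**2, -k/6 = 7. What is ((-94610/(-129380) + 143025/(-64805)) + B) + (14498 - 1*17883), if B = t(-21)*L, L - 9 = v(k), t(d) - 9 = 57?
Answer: 19054804168125/167689418 ≈ 1.1363e+5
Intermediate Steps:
k = -42 (k = -6*7 = -42)
t(d) = 66 (t(d) = 9 + 57 = 66)
L = 1773 (L = 9 + (-42)**2 = 9 + 1764 = 1773)
B = 117018 (B = 66*1773 = 117018)
((-94610/(-129380) + 143025/(-64805)) + B) + (14498 - 1*17883) = ((-94610/(-129380) + 143025/(-64805)) + 117018) + (14498 - 1*17883) = ((-94610*(-1/129380) + 143025*(-1/64805)) + 117018) + (14498 - 17883) = ((9461/12938 - 28605/12961) + 117018) - 3385 = (-247467469/167689418 + 117018) - 3385 = 19622432848055/167689418 - 3385 = 19054804168125/167689418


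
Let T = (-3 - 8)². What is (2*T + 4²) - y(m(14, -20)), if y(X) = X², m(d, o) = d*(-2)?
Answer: -526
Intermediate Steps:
T = 121 (T = (-11)² = 121)
m(d, o) = -2*d
(2*T + 4²) - y(m(14, -20)) = (2*121 + 4²) - (-2*14)² = (242 + 16) - 1*(-28)² = 258 - 1*784 = 258 - 784 = -526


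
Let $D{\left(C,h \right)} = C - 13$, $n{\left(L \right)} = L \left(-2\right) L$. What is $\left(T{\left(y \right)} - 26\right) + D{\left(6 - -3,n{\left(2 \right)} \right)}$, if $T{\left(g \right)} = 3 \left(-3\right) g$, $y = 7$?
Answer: $-93$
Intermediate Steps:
$T{\left(g \right)} = - 9 g$
$n{\left(L \right)} = - 2 L^{2}$ ($n{\left(L \right)} = - 2 L L = - 2 L^{2}$)
$D{\left(C,h \right)} = -13 + C$
$\left(T{\left(y \right)} - 26\right) + D{\left(6 - -3,n{\left(2 \right)} \right)} = \left(\left(-9\right) 7 - 26\right) + \left(-13 + \left(6 - -3\right)\right) = \left(-63 - 26\right) + \left(-13 + \left(6 + 3\right)\right) = -89 + \left(-13 + 9\right) = -89 - 4 = -93$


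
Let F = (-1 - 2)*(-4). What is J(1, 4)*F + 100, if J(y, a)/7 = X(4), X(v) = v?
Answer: 436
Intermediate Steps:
F = 12 (F = -3*(-4) = 12)
J(y, a) = 28 (J(y, a) = 7*4 = 28)
J(1, 4)*F + 100 = 28*12 + 100 = 336 + 100 = 436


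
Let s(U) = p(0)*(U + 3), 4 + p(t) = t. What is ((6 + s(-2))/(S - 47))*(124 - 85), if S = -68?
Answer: -78/115 ≈ -0.67826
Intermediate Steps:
p(t) = -4 + t
s(U) = -12 - 4*U (s(U) = (-4 + 0)*(U + 3) = -4*(3 + U) = -12 - 4*U)
((6 + s(-2))/(S - 47))*(124 - 85) = ((6 + (-12 - 4*(-2)))/(-68 - 47))*(124 - 85) = ((6 + (-12 + 8))/(-115))*39 = ((6 - 4)*(-1/115))*39 = (2*(-1/115))*39 = -2/115*39 = -78/115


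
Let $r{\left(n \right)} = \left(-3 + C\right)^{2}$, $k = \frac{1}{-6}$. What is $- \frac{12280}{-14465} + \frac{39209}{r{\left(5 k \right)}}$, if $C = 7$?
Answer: $\frac{113470933}{46288} \approx 2451.4$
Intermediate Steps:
$k = - \frac{1}{6} \approx -0.16667$
$r{\left(n \right)} = 16$ ($r{\left(n \right)} = \left(-3 + 7\right)^{2} = 4^{2} = 16$)
$- \frac{12280}{-14465} + \frac{39209}{r{\left(5 k \right)}} = - \frac{12280}{-14465} + \frac{39209}{16} = \left(-12280\right) \left(- \frac{1}{14465}\right) + 39209 \cdot \frac{1}{16} = \frac{2456}{2893} + \frac{39209}{16} = \frac{113470933}{46288}$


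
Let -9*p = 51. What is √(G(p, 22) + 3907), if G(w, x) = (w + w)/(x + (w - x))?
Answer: √3909 ≈ 62.522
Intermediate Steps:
p = -17/3 (p = -⅑*51 = -17/3 ≈ -5.6667)
G(w, x) = 2 (G(w, x) = (2*w)/w = 2)
√(G(p, 22) + 3907) = √(2 + 3907) = √3909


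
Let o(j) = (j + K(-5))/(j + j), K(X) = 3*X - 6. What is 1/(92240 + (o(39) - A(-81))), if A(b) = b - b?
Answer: 13/1199123 ≈ 1.0841e-5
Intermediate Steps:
K(X) = -6 + 3*X
o(j) = (-21 + j)/(2*j) (o(j) = (j + (-6 + 3*(-5)))/(j + j) = (j + (-6 - 15))/((2*j)) = (j - 21)*(1/(2*j)) = (-21 + j)*(1/(2*j)) = (-21 + j)/(2*j))
A(b) = 0
1/(92240 + (o(39) - A(-81))) = 1/(92240 + ((½)*(-21 + 39)/39 - 1*0)) = 1/(92240 + ((½)*(1/39)*18 + 0)) = 1/(92240 + (3/13 + 0)) = 1/(92240 + 3/13) = 1/(1199123/13) = 13/1199123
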